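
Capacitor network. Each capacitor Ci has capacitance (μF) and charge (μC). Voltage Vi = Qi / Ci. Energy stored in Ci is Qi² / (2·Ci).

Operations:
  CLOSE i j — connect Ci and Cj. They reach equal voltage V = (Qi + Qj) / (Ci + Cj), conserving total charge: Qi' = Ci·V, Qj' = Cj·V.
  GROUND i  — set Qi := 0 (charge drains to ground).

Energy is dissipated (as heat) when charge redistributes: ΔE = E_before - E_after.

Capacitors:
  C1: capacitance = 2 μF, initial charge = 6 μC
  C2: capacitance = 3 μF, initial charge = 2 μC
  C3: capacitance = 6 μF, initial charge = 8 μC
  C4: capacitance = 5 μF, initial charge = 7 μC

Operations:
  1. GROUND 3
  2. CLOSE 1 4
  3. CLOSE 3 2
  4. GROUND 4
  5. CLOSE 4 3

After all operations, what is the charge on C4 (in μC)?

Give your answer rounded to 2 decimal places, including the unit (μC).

Answer: 0.61 μC

Derivation:
Initial: C1(2μF, Q=6μC, V=3.00V), C2(3μF, Q=2μC, V=0.67V), C3(6μF, Q=8μC, V=1.33V), C4(5μF, Q=7μC, V=1.40V)
Op 1: GROUND 3: Q3=0; energy lost=5.333
Op 2: CLOSE 1-4: Q_total=13.00, C_total=7.00, V=1.86; Q1=3.71, Q4=9.29; dissipated=1.829
Op 3: CLOSE 3-2: Q_total=2.00, C_total=9.00, V=0.22; Q3=1.33, Q2=0.67; dissipated=0.444
Op 4: GROUND 4: Q4=0; energy lost=8.622
Op 5: CLOSE 4-3: Q_total=1.33, C_total=11.00, V=0.12; Q4=0.61, Q3=0.73; dissipated=0.067
Final charges: Q1=3.71, Q2=0.67, Q3=0.73, Q4=0.61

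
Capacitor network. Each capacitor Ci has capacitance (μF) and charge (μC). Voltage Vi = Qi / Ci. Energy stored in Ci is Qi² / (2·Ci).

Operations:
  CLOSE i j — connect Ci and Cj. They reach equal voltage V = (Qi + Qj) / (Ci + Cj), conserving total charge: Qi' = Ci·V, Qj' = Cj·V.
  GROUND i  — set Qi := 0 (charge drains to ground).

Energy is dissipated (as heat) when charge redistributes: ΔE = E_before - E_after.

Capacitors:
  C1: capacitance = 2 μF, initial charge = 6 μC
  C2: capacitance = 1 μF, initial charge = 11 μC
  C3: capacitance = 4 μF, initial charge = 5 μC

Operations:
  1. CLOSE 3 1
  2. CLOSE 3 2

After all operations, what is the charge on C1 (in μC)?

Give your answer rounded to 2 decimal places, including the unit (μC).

Answer: 3.67 μC

Derivation:
Initial: C1(2μF, Q=6μC, V=3.00V), C2(1μF, Q=11μC, V=11.00V), C3(4μF, Q=5μC, V=1.25V)
Op 1: CLOSE 3-1: Q_total=11.00, C_total=6.00, V=1.83; Q3=7.33, Q1=3.67; dissipated=2.042
Op 2: CLOSE 3-2: Q_total=18.33, C_total=5.00, V=3.67; Q3=14.67, Q2=3.67; dissipated=33.611
Final charges: Q1=3.67, Q2=3.67, Q3=14.67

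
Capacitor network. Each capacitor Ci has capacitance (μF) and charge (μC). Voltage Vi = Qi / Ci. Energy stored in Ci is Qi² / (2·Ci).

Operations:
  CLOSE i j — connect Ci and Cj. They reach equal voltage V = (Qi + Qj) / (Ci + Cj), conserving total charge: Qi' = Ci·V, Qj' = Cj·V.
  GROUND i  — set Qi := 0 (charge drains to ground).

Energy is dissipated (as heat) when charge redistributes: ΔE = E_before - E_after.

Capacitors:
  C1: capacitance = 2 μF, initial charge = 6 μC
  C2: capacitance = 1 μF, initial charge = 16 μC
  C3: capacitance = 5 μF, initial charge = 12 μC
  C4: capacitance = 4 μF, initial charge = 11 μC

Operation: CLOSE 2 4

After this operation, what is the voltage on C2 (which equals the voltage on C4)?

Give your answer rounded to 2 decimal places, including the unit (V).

Initial: C1(2μF, Q=6μC, V=3.00V), C2(1μF, Q=16μC, V=16.00V), C3(5μF, Q=12μC, V=2.40V), C4(4μF, Q=11μC, V=2.75V)
Op 1: CLOSE 2-4: Q_total=27.00, C_total=5.00, V=5.40; Q2=5.40, Q4=21.60; dissipated=70.225

Answer: 5.40 V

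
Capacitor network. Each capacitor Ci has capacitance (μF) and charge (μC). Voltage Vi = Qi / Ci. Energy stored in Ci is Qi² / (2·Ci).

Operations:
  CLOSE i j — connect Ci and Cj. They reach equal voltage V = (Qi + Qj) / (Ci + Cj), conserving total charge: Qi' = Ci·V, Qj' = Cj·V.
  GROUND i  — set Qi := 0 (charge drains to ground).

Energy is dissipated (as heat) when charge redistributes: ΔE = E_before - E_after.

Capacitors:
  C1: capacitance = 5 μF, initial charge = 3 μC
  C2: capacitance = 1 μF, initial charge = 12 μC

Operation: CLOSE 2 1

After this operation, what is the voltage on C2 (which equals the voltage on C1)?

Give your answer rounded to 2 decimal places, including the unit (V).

Answer: 2.50 V

Derivation:
Initial: C1(5μF, Q=3μC, V=0.60V), C2(1μF, Q=12μC, V=12.00V)
Op 1: CLOSE 2-1: Q_total=15.00, C_total=6.00, V=2.50; Q2=2.50, Q1=12.50; dissipated=54.150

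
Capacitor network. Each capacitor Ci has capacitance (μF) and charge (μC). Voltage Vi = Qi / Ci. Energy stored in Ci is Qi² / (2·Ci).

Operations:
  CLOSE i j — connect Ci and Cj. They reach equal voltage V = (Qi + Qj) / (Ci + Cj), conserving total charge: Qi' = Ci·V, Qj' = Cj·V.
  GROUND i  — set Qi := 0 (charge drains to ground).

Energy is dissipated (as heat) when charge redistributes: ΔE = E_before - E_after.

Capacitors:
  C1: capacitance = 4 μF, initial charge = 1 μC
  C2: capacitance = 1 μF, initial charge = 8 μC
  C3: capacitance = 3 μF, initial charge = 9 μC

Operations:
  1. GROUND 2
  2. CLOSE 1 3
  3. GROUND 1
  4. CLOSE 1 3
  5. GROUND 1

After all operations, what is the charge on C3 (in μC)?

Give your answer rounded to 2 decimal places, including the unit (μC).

Answer: 1.84 μC

Derivation:
Initial: C1(4μF, Q=1μC, V=0.25V), C2(1μF, Q=8μC, V=8.00V), C3(3μF, Q=9μC, V=3.00V)
Op 1: GROUND 2: Q2=0; energy lost=32.000
Op 2: CLOSE 1-3: Q_total=10.00, C_total=7.00, V=1.43; Q1=5.71, Q3=4.29; dissipated=6.482
Op 3: GROUND 1: Q1=0; energy lost=4.082
Op 4: CLOSE 1-3: Q_total=4.29, C_total=7.00, V=0.61; Q1=2.45, Q3=1.84; dissipated=1.749
Op 5: GROUND 1: Q1=0; energy lost=0.750
Final charges: Q1=0.00, Q2=0.00, Q3=1.84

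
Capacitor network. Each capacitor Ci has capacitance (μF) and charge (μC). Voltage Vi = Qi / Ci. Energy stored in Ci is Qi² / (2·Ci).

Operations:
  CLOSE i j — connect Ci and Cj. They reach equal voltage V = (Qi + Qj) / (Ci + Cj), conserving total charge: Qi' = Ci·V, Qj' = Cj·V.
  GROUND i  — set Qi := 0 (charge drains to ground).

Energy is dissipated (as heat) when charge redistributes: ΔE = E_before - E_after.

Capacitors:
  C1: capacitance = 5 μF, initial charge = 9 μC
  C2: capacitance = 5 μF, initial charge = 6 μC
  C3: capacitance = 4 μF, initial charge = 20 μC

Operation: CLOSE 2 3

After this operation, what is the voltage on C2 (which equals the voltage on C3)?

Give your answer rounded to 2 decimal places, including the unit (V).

Initial: C1(5μF, Q=9μC, V=1.80V), C2(5μF, Q=6μC, V=1.20V), C3(4μF, Q=20μC, V=5.00V)
Op 1: CLOSE 2-3: Q_total=26.00, C_total=9.00, V=2.89; Q2=14.44, Q3=11.56; dissipated=16.044

Answer: 2.89 V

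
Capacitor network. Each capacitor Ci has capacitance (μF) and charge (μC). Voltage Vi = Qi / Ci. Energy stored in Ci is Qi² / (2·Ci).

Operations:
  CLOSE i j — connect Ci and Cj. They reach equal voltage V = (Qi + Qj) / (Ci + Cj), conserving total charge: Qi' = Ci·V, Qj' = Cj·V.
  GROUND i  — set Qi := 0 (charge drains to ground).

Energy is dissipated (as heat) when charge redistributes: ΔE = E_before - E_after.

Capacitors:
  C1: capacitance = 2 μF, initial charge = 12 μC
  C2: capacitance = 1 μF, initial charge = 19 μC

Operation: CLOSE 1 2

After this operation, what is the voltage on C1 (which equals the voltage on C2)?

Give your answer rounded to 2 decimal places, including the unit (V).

Answer: 10.33 V

Derivation:
Initial: C1(2μF, Q=12μC, V=6.00V), C2(1μF, Q=19μC, V=19.00V)
Op 1: CLOSE 1-2: Q_total=31.00, C_total=3.00, V=10.33; Q1=20.67, Q2=10.33; dissipated=56.333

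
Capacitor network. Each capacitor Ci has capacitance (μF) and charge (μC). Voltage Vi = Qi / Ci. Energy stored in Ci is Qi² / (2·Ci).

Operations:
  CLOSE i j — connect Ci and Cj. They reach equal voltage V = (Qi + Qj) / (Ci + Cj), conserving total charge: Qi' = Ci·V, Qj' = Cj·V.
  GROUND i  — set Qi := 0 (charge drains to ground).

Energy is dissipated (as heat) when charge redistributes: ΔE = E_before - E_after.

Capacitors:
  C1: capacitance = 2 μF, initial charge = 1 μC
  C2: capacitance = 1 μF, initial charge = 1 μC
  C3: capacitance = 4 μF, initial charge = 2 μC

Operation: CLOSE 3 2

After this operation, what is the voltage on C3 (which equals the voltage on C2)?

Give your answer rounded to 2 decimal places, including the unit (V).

Initial: C1(2μF, Q=1μC, V=0.50V), C2(1μF, Q=1μC, V=1.00V), C3(4μF, Q=2μC, V=0.50V)
Op 1: CLOSE 3-2: Q_total=3.00, C_total=5.00, V=0.60; Q3=2.40, Q2=0.60; dissipated=0.100

Answer: 0.60 V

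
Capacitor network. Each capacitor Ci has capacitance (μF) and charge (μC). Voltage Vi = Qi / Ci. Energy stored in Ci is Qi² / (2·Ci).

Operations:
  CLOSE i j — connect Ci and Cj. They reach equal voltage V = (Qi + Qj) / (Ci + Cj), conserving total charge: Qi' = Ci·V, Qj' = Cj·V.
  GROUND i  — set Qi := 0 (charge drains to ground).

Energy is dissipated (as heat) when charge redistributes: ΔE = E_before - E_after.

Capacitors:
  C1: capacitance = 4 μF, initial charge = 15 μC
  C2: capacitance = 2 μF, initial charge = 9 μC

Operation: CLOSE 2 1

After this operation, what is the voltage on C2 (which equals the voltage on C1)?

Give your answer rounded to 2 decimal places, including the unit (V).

Answer: 4.00 V

Derivation:
Initial: C1(4μF, Q=15μC, V=3.75V), C2(2μF, Q=9μC, V=4.50V)
Op 1: CLOSE 2-1: Q_total=24.00, C_total=6.00, V=4.00; Q2=8.00, Q1=16.00; dissipated=0.375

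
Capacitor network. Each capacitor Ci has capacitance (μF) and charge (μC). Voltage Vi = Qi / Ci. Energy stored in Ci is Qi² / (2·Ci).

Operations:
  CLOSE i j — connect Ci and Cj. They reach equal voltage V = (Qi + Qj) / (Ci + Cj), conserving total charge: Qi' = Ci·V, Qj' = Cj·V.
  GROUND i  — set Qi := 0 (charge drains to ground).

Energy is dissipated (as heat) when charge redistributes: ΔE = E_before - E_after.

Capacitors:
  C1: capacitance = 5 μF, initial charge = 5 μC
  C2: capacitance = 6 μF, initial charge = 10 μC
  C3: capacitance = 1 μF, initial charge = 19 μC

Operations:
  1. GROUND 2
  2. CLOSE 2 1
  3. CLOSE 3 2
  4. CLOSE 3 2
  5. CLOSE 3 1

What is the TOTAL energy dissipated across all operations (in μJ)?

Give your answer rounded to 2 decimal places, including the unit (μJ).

Answer: 160.02 μJ

Derivation:
Initial: C1(5μF, Q=5μC, V=1.00V), C2(6μF, Q=10μC, V=1.67V), C3(1μF, Q=19μC, V=19.00V)
Op 1: GROUND 2: Q2=0; energy lost=8.333
Op 2: CLOSE 2-1: Q_total=5.00, C_total=11.00, V=0.45; Q2=2.73, Q1=2.27; dissipated=1.364
Op 3: CLOSE 3-2: Q_total=21.73, C_total=7.00, V=3.10; Q3=3.10, Q2=18.62; dissipated=147.400
Op 4: CLOSE 3-2: Q_total=21.73, C_total=7.00, V=3.10; Q3=3.10, Q2=18.62; dissipated=0.000
Op 5: CLOSE 3-1: Q_total=5.38, C_total=6.00, V=0.90; Q3=0.90, Q1=4.48; dissipated=2.925
Total dissipated: 160.022 μJ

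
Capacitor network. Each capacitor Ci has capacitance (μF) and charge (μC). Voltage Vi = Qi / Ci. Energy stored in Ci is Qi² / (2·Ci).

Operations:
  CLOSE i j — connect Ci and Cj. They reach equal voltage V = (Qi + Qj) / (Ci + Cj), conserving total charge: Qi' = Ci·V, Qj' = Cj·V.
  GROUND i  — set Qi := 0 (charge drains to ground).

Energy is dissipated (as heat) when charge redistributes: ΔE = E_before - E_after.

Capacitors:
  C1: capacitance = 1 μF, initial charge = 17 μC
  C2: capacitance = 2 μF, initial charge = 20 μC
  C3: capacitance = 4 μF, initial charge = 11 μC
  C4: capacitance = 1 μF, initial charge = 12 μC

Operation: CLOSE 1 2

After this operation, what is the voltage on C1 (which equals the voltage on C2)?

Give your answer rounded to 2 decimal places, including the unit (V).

Answer: 12.33 V

Derivation:
Initial: C1(1μF, Q=17μC, V=17.00V), C2(2μF, Q=20μC, V=10.00V), C3(4μF, Q=11μC, V=2.75V), C4(1μF, Q=12μC, V=12.00V)
Op 1: CLOSE 1-2: Q_total=37.00, C_total=3.00, V=12.33; Q1=12.33, Q2=24.67; dissipated=16.333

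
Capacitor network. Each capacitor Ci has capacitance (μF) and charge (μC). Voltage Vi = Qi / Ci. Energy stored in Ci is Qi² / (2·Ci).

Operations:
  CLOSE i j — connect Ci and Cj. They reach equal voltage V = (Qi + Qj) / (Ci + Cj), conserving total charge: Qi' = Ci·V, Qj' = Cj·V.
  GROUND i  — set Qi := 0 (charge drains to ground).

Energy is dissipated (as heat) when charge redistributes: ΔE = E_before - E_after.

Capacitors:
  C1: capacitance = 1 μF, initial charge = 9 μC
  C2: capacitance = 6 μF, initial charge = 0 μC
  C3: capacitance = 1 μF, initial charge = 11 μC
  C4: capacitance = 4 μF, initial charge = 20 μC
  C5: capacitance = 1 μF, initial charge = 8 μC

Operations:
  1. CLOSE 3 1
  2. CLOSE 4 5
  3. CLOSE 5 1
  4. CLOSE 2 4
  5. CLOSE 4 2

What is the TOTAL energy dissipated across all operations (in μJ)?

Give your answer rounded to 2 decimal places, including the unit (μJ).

Initial: C1(1μF, Q=9μC, V=9.00V), C2(6μF, Q=0μC, V=0.00V), C3(1μF, Q=11μC, V=11.00V), C4(4μF, Q=20μC, V=5.00V), C5(1μF, Q=8μC, V=8.00V)
Op 1: CLOSE 3-1: Q_total=20.00, C_total=2.00, V=10.00; Q3=10.00, Q1=10.00; dissipated=1.000
Op 2: CLOSE 4-5: Q_total=28.00, C_total=5.00, V=5.60; Q4=22.40, Q5=5.60; dissipated=3.600
Op 3: CLOSE 5-1: Q_total=15.60, C_total=2.00, V=7.80; Q5=7.80, Q1=7.80; dissipated=4.840
Op 4: CLOSE 2-4: Q_total=22.40, C_total=10.00, V=2.24; Q2=13.44, Q4=8.96; dissipated=37.632
Op 5: CLOSE 4-2: Q_total=22.40, C_total=10.00, V=2.24; Q4=8.96, Q2=13.44; dissipated=0.000
Total dissipated: 47.072 μJ

Answer: 47.07 μJ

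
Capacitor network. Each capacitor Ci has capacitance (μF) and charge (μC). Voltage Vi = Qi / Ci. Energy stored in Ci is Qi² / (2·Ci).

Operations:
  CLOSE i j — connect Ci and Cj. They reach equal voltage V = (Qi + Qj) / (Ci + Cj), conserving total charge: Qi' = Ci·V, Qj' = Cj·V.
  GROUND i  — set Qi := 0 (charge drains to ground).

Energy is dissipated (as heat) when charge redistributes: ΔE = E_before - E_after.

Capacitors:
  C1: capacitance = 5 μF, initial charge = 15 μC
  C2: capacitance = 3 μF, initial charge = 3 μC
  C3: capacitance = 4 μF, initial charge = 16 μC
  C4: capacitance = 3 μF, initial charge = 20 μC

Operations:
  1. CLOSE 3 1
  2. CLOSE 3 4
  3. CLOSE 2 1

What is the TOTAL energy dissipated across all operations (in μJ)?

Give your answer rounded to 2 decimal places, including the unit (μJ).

Answer: 15.61 μJ

Derivation:
Initial: C1(5μF, Q=15μC, V=3.00V), C2(3μF, Q=3μC, V=1.00V), C3(4μF, Q=16μC, V=4.00V), C4(3μF, Q=20μC, V=6.67V)
Op 1: CLOSE 3-1: Q_total=31.00, C_total=9.00, V=3.44; Q3=13.78, Q1=17.22; dissipated=1.111
Op 2: CLOSE 3-4: Q_total=33.78, C_total=7.00, V=4.83; Q3=19.30, Q4=14.48; dissipated=8.899
Op 3: CLOSE 2-1: Q_total=20.22, C_total=8.00, V=2.53; Q2=7.58, Q1=12.64; dissipated=5.602
Total dissipated: 15.612 μJ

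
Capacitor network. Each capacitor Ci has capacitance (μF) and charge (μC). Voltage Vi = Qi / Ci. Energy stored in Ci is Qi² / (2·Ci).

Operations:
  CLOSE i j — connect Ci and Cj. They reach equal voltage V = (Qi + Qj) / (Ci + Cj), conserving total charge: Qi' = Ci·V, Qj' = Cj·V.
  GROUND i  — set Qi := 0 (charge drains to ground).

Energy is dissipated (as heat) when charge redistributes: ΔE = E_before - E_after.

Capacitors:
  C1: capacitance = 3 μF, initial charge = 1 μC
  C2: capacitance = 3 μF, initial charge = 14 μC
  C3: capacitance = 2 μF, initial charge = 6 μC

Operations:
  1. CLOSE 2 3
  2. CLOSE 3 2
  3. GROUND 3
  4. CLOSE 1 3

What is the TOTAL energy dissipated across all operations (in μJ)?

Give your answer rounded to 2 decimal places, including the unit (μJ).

Initial: C1(3μF, Q=1μC, V=0.33V), C2(3μF, Q=14μC, V=4.67V), C3(2μF, Q=6μC, V=3.00V)
Op 1: CLOSE 2-3: Q_total=20.00, C_total=5.00, V=4.00; Q2=12.00, Q3=8.00; dissipated=1.667
Op 2: CLOSE 3-2: Q_total=20.00, C_total=5.00, V=4.00; Q3=8.00, Q2=12.00; dissipated=0.000
Op 3: GROUND 3: Q3=0; energy lost=16.000
Op 4: CLOSE 1-3: Q_total=1.00, C_total=5.00, V=0.20; Q1=0.60, Q3=0.40; dissipated=0.067
Total dissipated: 17.733 μJ

Answer: 17.73 μJ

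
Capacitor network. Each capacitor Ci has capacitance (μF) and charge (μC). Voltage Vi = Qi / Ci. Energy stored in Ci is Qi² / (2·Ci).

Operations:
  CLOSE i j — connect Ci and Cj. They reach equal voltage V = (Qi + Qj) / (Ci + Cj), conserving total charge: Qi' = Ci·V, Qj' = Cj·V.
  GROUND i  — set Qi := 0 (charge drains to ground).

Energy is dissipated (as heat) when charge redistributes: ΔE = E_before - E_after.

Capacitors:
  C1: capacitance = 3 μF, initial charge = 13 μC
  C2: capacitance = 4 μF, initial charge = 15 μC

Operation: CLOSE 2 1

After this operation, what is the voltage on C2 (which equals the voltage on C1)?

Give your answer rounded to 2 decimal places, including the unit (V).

Initial: C1(3μF, Q=13μC, V=4.33V), C2(4μF, Q=15μC, V=3.75V)
Op 1: CLOSE 2-1: Q_total=28.00, C_total=7.00, V=4.00; Q2=16.00, Q1=12.00; dissipated=0.292

Answer: 4.00 V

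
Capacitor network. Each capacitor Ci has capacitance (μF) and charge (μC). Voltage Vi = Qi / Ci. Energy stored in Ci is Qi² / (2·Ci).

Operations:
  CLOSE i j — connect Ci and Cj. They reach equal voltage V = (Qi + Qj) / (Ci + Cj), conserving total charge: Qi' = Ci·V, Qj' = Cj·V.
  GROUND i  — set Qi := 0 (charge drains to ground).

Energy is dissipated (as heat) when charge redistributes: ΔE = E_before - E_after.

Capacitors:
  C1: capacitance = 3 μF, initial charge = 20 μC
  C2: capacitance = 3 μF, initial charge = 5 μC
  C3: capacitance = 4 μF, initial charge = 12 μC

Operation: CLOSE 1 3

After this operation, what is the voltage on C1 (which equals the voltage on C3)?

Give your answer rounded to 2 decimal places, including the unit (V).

Initial: C1(3μF, Q=20μC, V=6.67V), C2(3μF, Q=5μC, V=1.67V), C3(4μF, Q=12μC, V=3.00V)
Op 1: CLOSE 1-3: Q_total=32.00, C_total=7.00, V=4.57; Q1=13.71, Q3=18.29; dissipated=11.524

Answer: 4.57 V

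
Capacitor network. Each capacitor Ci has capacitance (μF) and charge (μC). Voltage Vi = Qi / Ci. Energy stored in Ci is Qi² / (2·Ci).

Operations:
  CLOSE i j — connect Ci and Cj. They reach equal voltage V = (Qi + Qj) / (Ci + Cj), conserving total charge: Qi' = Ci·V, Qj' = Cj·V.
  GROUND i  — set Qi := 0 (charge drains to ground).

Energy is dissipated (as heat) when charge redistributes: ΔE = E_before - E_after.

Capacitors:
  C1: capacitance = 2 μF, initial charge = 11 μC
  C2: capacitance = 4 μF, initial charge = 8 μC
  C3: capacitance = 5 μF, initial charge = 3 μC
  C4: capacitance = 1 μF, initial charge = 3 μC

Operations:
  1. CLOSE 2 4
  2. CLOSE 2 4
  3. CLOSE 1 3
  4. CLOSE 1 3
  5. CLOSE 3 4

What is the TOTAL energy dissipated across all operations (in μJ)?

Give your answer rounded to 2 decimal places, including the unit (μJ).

Initial: C1(2μF, Q=11μC, V=5.50V), C2(4μF, Q=8μC, V=2.00V), C3(5μF, Q=3μC, V=0.60V), C4(1μF, Q=3μC, V=3.00V)
Op 1: CLOSE 2-4: Q_total=11.00, C_total=5.00, V=2.20; Q2=8.80, Q4=2.20; dissipated=0.400
Op 2: CLOSE 2-4: Q_total=11.00, C_total=5.00, V=2.20; Q2=8.80, Q4=2.20; dissipated=0.000
Op 3: CLOSE 1-3: Q_total=14.00, C_total=7.00, V=2.00; Q1=4.00, Q3=10.00; dissipated=17.150
Op 4: CLOSE 1-3: Q_total=14.00, C_total=7.00, V=2.00; Q1=4.00, Q3=10.00; dissipated=0.000
Op 5: CLOSE 3-4: Q_total=12.20, C_total=6.00, V=2.03; Q3=10.17, Q4=2.03; dissipated=0.017
Total dissipated: 17.567 μJ

Answer: 17.57 μJ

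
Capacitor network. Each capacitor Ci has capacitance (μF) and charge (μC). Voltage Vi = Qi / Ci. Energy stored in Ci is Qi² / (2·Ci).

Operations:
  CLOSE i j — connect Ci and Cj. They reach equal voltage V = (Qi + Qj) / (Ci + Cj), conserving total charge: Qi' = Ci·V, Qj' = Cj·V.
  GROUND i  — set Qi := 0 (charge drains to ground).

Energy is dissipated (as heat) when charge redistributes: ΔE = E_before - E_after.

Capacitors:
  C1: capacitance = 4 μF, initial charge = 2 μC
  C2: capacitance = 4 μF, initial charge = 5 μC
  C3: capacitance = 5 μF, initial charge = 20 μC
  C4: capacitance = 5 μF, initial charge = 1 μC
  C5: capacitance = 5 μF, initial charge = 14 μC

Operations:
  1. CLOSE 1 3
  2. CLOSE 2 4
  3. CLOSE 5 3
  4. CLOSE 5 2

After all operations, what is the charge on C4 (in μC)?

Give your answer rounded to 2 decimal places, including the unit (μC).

Answer: 3.33 μC

Derivation:
Initial: C1(4μF, Q=2μC, V=0.50V), C2(4μF, Q=5μC, V=1.25V), C3(5μF, Q=20μC, V=4.00V), C4(5μF, Q=1μC, V=0.20V), C5(5μF, Q=14μC, V=2.80V)
Op 1: CLOSE 1-3: Q_total=22.00, C_total=9.00, V=2.44; Q1=9.78, Q3=12.22; dissipated=13.611
Op 2: CLOSE 2-4: Q_total=6.00, C_total=9.00, V=0.67; Q2=2.67, Q4=3.33; dissipated=1.225
Op 3: CLOSE 5-3: Q_total=26.22, C_total=10.00, V=2.62; Q5=13.11, Q3=13.11; dissipated=0.158
Op 4: CLOSE 5-2: Q_total=15.78, C_total=9.00, V=1.75; Q5=8.77, Q2=7.01; dissipated=4.249
Final charges: Q1=9.78, Q2=7.01, Q3=13.11, Q4=3.33, Q5=8.77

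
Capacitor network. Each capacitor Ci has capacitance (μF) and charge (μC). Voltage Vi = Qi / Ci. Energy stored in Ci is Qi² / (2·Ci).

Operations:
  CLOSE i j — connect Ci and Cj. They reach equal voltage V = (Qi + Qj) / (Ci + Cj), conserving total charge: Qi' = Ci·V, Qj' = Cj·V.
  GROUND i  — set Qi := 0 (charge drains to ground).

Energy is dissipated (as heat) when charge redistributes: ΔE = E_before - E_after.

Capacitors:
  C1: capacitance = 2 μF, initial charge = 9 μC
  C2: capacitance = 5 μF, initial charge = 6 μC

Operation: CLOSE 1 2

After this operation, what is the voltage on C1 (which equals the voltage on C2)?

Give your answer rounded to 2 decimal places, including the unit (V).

Answer: 2.14 V

Derivation:
Initial: C1(2μF, Q=9μC, V=4.50V), C2(5μF, Q=6μC, V=1.20V)
Op 1: CLOSE 1-2: Q_total=15.00, C_total=7.00, V=2.14; Q1=4.29, Q2=10.71; dissipated=7.779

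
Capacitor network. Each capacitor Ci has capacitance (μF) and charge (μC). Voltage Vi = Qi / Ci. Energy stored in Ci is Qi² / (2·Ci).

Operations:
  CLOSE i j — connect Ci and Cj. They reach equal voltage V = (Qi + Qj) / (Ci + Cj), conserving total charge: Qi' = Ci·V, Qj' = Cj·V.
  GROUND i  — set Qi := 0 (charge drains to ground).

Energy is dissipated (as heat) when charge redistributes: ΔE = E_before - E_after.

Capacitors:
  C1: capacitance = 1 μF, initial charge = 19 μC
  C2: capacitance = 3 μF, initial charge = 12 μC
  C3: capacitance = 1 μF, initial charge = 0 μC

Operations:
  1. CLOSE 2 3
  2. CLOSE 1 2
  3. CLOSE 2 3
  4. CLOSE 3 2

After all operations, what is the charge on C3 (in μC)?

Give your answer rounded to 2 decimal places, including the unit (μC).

Answer: 6.00 μC

Derivation:
Initial: C1(1μF, Q=19μC, V=19.00V), C2(3μF, Q=12μC, V=4.00V), C3(1μF, Q=0μC, V=0.00V)
Op 1: CLOSE 2-3: Q_total=12.00, C_total=4.00, V=3.00; Q2=9.00, Q3=3.00; dissipated=6.000
Op 2: CLOSE 1-2: Q_total=28.00, C_total=4.00, V=7.00; Q1=7.00, Q2=21.00; dissipated=96.000
Op 3: CLOSE 2-3: Q_total=24.00, C_total=4.00, V=6.00; Q2=18.00, Q3=6.00; dissipated=6.000
Op 4: CLOSE 3-2: Q_total=24.00, C_total=4.00, V=6.00; Q3=6.00, Q2=18.00; dissipated=0.000
Final charges: Q1=7.00, Q2=18.00, Q3=6.00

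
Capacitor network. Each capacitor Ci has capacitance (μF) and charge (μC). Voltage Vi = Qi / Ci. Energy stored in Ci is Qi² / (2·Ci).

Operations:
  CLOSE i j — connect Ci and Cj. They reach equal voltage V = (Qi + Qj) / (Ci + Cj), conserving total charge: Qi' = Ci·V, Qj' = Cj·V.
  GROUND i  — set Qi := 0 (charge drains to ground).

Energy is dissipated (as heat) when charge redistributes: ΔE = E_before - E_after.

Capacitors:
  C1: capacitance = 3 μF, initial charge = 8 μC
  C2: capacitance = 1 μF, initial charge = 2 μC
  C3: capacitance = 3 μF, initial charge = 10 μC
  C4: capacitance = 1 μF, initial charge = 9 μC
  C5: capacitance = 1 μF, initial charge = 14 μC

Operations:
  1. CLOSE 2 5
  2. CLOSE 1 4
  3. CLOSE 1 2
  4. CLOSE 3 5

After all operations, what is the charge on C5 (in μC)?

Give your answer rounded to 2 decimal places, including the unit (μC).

Initial: C1(3μF, Q=8μC, V=2.67V), C2(1μF, Q=2μC, V=2.00V), C3(3μF, Q=10μC, V=3.33V), C4(1μF, Q=9μC, V=9.00V), C5(1μF, Q=14μC, V=14.00V)
Op 1: CLOSE 2-5: Q_total=16.00, C_total=2.00, V=8.00; Q2=8.00, Q5=8.00; dissipated=36.000
Op 2: CLOSE 1-4: Q_total=17.00, C_total=4.00, V=4.25; Q1=12.75, Q4=4.25; dissipated=15.042
Op 3: CLOSE 1-2: Q_total=20.75, C_total=4.00, V=5.19; Q1=15.56, Q2=5.19; dissipated=5.273
Op 4: CLOSE 3-5: Q_total=18.00, C_total=4.00, V=4.50; Q3=13.50, Q5=4.50; dissipated=8.167
Final charges: Q1=15.56, Q2=5.19, Q3=13.50, Q4=4.25, Q5=4.50

Answer: 4.50 μC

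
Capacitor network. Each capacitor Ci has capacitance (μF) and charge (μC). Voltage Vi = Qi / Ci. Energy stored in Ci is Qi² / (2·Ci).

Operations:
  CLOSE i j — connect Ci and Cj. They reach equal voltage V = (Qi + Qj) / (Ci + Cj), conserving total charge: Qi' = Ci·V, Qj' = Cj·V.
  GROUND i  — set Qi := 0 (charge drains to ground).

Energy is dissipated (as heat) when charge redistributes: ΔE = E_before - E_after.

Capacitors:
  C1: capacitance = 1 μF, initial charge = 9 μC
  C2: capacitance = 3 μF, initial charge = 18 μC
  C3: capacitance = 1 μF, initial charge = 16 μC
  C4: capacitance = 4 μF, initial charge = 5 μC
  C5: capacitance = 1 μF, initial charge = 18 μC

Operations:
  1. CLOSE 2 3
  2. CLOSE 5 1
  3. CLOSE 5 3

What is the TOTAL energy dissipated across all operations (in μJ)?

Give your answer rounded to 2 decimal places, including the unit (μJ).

Initial: C1(1μF, Q=9μC, V=9.00V), C2(3μF, Q=18μC, V=6.00V), C3(1μF, Q=16μC, V=16.00V), C4(4μF, Q=5μC, V=1.25V), C5(1μF, Q=18μC, V=18.00V)
Op 1: CLOSE 2-3: Q_total=34.00, C_total=4.00, V=8.50; Q2=25.50, Q3=8.50; dissipated=37.500
Op 2: CLOSE 5-1: Q_total=27.00, C_total=2.00, V=13.50; Q5=13.50, Q1=13.50; dissipated=20.250
Op 3: CLOSE 5-3: Q_total=22.00, C_total=2.00, V=11.00; Q5=11.00, Q3=11.00; dissipated=6.250
Total dissipated: 64.000 μJ

Answer: 64.00 μJ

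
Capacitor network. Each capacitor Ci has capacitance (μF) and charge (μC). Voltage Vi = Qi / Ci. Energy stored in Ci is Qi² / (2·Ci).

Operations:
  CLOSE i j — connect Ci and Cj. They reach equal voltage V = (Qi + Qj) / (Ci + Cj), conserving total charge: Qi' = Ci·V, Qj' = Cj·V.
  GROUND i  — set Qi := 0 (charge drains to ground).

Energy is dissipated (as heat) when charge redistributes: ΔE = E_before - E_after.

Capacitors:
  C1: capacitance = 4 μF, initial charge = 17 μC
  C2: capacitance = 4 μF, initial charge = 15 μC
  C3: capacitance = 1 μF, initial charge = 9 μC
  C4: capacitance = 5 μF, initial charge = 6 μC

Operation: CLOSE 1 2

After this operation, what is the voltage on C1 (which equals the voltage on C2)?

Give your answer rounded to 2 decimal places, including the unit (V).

Initial: C1(4μF, Q=17μC, V=4.25V), C2(4μF, Q=15μC, V=3.75V), C3(1μF, Q=9μC, V=9.00V), C4(5μF, Q=6μC, V=1.20V)
Op 1: CLOSE 1-2: Q_total=32.00, C_total=8.00, V=4.00; Q1=16.00, Q2=16.00; dissipated=0.250

Answer: 4.00 V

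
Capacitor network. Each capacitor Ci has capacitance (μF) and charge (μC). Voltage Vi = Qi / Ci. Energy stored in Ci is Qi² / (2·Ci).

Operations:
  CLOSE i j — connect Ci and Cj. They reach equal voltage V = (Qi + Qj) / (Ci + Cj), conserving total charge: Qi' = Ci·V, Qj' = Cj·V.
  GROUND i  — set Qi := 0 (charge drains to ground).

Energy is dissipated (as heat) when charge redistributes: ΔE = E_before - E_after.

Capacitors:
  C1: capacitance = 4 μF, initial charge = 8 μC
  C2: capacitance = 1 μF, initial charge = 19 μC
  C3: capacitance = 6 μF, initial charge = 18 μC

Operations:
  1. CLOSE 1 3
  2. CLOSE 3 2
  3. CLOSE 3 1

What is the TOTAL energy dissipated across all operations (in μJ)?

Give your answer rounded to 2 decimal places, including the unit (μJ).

Answer: 123.06 μJ

Derivation:
Initial: C1(4μF, Q=8μC, V=2.00V), C2(1μF, Q=19μC, V=19.00V), C3(6μF, Q=18μC, V=3.00V)
Op 1: CLOSE 1-3: Q_total=26.00, C_total=10.00, V=2.60; Q1=10.40, Q3=15.60; dissipated=1.200
Op 2: CLOSE 3-2: Q_total=34.60, C_total=7.00, V=4.94; Q3=29.66, Q2=4.94; dissipated=115.269
Op 3: CLOSE 3-1: Q_total=40.06, C_total=10.00, V=4.01; Q3=24.03, Q1=16.02; dissipated=6.587
Total dissipated: 123.055 μJ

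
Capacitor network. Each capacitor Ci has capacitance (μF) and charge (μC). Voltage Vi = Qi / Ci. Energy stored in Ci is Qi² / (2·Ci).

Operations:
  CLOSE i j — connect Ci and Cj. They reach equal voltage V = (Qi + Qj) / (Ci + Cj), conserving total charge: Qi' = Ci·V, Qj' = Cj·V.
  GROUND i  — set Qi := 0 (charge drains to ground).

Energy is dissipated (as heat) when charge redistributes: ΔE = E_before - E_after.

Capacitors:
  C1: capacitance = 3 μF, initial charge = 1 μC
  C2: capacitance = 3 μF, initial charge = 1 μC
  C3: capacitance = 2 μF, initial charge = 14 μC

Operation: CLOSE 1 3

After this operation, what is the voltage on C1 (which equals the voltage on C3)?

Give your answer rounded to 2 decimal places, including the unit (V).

Answer: 3.00 V

Derivation:
Initial: C1(3μF, Q=1μC, V=0.33V), C2(3μF, Q=1μC, V=0.33V), C3(2μF, Q=14μC, V=7.00V)
Op 1: CLOSE 1-3: Q_total=15.00, C_total=5.00, V=3.00; Q1=9.00, Q3=6.00; dissipated=26.667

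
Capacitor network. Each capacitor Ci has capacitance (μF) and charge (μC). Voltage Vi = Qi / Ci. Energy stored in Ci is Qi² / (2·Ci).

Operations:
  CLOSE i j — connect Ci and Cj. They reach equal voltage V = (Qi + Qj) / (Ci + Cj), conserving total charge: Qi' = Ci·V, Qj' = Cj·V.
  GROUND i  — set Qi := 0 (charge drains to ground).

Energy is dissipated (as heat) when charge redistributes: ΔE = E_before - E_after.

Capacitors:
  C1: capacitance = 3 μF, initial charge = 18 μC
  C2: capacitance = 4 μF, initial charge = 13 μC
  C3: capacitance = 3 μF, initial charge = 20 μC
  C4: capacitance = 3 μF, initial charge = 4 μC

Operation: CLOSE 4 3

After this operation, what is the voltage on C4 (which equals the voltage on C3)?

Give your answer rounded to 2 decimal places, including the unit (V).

Answer: 4.00 V

Derivation:
Initial: C1(3μF, Q=18μC, V=6.00V), C2(4μF, Q=13μC, V=3.25V), C3(3μF, Q=20μC, V=6.67V), C4(3μF, Q=4μC, V=1.33V)
Op 1: CLOSE 4-3: Q_total=24.00, C_total=6.00, V=4.00; Q4=12.00, Q3=12.00; dissipated=21.333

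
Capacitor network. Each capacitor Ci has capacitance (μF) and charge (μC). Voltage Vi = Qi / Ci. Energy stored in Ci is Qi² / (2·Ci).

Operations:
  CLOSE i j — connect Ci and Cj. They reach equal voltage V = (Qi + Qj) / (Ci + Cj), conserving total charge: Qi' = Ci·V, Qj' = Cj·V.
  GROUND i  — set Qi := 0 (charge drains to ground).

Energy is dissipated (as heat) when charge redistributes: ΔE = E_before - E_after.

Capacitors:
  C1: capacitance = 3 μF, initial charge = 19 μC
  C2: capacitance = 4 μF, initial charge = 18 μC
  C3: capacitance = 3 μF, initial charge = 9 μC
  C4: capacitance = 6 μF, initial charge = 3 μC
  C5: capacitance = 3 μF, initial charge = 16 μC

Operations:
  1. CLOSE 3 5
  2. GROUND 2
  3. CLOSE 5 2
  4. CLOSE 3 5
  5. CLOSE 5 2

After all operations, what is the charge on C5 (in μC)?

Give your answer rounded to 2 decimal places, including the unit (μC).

Answer: 6.89 μC

Derivation:
Initial: C1(3μF, Q=19μC, V=6.33V), C2(4μF, Q=18μC, V=4.50V), C3(3μF, Q=9μC, V=3.00V), C4(6μF, Q=3μC, V=0.50V), C5(3μF, Q=16μC, V=5.33V)
Op 1: CLOSE 3-5: Q_total=25.00, C_total=6.00, V=4.17; Q3=12.50, Q5=12.50; dissipated=4.083
Op 2: GROUND 2: Q2=0; energy lost=40.500
Op 3: CLOSE 5-2: Q_total=12.50, C_total=7.00, V=1.79; Q5=5.36, Q2=7.14; dissipated=14.881
Op 4: CLOSE 3-5: Q_total=17.86, C_total=6.00, V=2.98; Q3=8.93, Q5=8.93; dissipated=4.252
Op 5: CLOSE 5-2: Q_total=16.07, C_total=7.00, V=2.30; Q5=6.89, Q2=9.18; dissipated=1.215
Final charges: Q1=19.00, Q2=9.18, Q3=8.93, Q4=3.00, Q5=6.89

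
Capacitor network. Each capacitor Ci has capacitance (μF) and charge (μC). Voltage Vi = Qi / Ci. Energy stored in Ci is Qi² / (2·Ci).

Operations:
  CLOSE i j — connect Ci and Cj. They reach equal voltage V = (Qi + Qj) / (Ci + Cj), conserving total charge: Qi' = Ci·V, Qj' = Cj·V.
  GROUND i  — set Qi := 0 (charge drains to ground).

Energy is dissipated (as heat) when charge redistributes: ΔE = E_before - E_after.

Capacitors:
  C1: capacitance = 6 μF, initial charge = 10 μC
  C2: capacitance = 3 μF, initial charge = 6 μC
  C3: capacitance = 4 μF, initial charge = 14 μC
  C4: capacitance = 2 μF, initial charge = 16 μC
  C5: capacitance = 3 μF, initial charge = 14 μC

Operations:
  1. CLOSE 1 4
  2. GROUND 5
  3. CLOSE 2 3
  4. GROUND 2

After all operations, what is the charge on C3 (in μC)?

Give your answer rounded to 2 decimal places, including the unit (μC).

Initial: C1(6μF, Q=10μC, V=1.67V), C2(3μF, Q=6μC, V=2.00V), C3(4μF, Q=14μC, V=3.50V), C4(2μF, Q=16μC, V=8.00V), C5(3μF, Q=14μC, V=4.67V)
Op 1: CLOSE 1-4: Q_total=26.00, C_total=8.00, V=3.25; Q1=19.50, Q4=6.50; dissipated=30.083
Op 2: GROUND 5: Q5=0; energy lost=32.667
Op 3: CLOSE 2-3: Q_total=20.00, C_total=7.00, V=2.86; Q2=8.57, Q3=11.43; dissipated=1.929
Op 4: GROUND 2: Q2=0; energy lost=12.245
Final charges: Q1=19.50, Q2=0.00, Q3=11.43, Q4=6.50, Q5=0.00

Answer: 11.43 μC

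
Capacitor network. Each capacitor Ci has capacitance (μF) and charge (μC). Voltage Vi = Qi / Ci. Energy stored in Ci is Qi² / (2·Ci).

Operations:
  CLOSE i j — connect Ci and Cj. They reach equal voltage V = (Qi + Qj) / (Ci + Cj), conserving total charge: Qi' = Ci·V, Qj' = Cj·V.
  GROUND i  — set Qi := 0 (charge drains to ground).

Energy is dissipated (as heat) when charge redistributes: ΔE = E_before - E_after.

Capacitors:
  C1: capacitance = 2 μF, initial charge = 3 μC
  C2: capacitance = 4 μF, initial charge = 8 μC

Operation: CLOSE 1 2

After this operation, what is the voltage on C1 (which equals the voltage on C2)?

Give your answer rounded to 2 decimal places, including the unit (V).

Answer: 1.83 V

Derivation:
Initial: C1(2μF, Q=3μC, V=1.50V), C2(4μF, Q=8μC, V=2.00V)
Op 1: CLOSE 1-2: Q_total=11.00, C_total=6.00, V=1.83; Q1=3.67, Q2=7.33; dissipated=0.167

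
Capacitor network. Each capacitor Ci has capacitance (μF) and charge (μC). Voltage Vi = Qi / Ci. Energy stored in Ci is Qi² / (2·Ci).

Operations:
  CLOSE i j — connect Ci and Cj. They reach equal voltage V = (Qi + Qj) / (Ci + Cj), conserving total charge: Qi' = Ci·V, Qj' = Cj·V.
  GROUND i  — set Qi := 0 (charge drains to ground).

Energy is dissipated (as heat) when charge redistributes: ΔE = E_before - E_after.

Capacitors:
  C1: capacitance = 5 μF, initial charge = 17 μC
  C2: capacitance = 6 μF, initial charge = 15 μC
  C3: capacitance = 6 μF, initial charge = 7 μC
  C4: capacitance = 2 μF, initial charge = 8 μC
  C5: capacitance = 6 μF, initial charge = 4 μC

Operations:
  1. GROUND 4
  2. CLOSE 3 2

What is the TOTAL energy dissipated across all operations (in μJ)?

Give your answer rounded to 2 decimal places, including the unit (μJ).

Answer: 18.67 μJ

Derivation:
Initial: C1(5μF, Q=17μC, V=3.40V), C2(6μF, Q=15μC, V=2.50V), C3(6μF, Q=7μC, V=1.17V), C4(2μF, Q=8μC, V=4.00V), C5(6μF, Q=4μC, V=0.67V)
Op 1: GROUND 4: Q4=0; energy lost=16.000
Op 2: CLOSE 3-2: Q_total=22.00, C_total=12.00, V=1.83; Q3=11.00, Q2=11.00; dissipated=2.667
Total dissipated: 18.667 μJ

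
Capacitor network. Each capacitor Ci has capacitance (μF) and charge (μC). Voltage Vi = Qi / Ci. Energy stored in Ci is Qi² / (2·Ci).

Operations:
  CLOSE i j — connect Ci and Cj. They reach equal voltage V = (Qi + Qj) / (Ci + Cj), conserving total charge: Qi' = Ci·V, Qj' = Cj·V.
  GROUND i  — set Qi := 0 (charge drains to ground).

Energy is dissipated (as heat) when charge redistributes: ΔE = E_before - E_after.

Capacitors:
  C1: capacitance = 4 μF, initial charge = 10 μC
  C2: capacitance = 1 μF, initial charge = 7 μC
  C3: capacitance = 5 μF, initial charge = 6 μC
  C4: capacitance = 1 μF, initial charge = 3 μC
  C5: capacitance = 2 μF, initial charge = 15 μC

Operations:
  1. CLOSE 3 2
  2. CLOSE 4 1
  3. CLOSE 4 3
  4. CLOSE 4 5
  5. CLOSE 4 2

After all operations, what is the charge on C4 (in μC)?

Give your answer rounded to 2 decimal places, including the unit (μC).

Answer: 3.96 μC

Derivation:
Initial: C1(4μF, Q=10μC, V=2.50V), C2(1μF, Q=7μC, V=7.00V), C3(5μF, Q=6μC, V=1.20V), C4(1μF, Q=3μC, V=3.00V), C5(2μF, Q=15μC, V=7.50V)
Op 1: CLOSE 3-2: Q_total=13.00, C_total=6.00, V=2.17; Q3=10.83, Q2=2.17; dissipated=14.017
Op 2: CLOSE 4-1: Q_total=13.00, C_total=5.00, V=2.60; Q4=2.60, Q1=10.40; dissipated=0.100
Op 3: CLOSE 4-3: Q_total=13.43, C_total=6.00, V=2.24; Q4=2.24, Q3=11.19; dissipated=0.078
Op 4: CLOSE 4-5: Q_total=17.24, C_total=3.00, V=5.75; Q4=5.75, Q5=11.49; dissipated=9.226
Op 5: CLOSE 4-2: Q_total=7.91, C_total=2.00, V=3.96; Q4=3.96, Q2=3.96; dissipated=3.203
Final charges: Q1=10.40, Q2=3.96, Q3=11.19, Q4=3.96, Q5=11.49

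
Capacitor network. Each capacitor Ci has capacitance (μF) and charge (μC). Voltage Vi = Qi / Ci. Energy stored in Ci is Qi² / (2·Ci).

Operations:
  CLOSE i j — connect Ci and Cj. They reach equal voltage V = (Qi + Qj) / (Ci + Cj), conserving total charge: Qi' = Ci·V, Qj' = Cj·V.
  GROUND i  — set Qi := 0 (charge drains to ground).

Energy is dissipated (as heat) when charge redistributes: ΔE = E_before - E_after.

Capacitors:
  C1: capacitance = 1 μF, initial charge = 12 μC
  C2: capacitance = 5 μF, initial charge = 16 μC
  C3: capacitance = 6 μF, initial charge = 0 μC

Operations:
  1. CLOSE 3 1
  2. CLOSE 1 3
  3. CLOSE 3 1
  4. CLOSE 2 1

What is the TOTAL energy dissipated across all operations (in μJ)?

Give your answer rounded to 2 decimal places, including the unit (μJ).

Answer: 62.63 μJ

Derivation:
Initial: C1(1μF, Q=12μC, V=12.00V), C2(5μF, Q=16μC, V=3.20V), C3(6μF, Q=0μC, V=0.00V)
Op 1: CLOSE 3-1: Q_total=12.00, C_total=7.00, V=1.71; Q3=10.29, Q1=1.71; dissipated=61.714
Op 2: CLOSE 1-3: Q_total=12.00, C_total=7.00, V=1.71; Q1=1.71, Q3=10.29; dissipated=0.000
Op 3: CLOSE 3-1: Q_total=12.00, C_total=7.00, V=1.71; Q3=10.29, Q1=1.71; dissipated=0.000
Op 4: CLOSE 2-1: Q_total=17.71, C_total=6.00, V=2.95; Q2=14.76, Q1=2.95; dissipated=0.920
Total dissipated: 62.634 μJ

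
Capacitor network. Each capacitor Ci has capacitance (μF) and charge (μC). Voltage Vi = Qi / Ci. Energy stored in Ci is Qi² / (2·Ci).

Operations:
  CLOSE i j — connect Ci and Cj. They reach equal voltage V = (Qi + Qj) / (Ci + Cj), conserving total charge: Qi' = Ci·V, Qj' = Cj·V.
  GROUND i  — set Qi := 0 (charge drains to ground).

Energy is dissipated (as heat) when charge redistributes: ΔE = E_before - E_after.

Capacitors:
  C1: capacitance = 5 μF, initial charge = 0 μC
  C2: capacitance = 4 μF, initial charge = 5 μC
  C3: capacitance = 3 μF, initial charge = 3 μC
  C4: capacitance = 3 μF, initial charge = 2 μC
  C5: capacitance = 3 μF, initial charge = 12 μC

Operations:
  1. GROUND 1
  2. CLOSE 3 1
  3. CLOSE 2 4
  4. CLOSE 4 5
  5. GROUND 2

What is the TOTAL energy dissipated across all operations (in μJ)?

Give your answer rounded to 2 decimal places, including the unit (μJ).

Initial: C1(5μF, Q=0μC, V=0.00V), C2(4μF, Q=5μC, V=1.25V), C3(3μF, Q=3μC, V=1.00V), C4(3μF, Q=2μC, V=0.67V), C5(3μF, Q=12μC, V=4.00V)
Op 1: GROUND 1: Q1=0; energy lost=0.000
Op 2: CLOSE 3-1: Q_total=3.00, C_total=8.00, V=0.38; Q3=1.12, Q1=1.88; dissipated=0.938
Op 3: CLOSE 2-4: Q_total=7.00, C_total=7.00, V=1.00; Q2=4.00, Q4=3.00; dissipated=0.292
Op 4: CLOSE 4-5: Q_total=15.00, C_total=6.00, V=2.50; Q4=7.50, Q5=7.50; dissipated=6.750
Op 5: GROUND 2: Q2=0; energy lost=2.000
Total dissipated: 9.979 μJ

Answer: 9.98 μJ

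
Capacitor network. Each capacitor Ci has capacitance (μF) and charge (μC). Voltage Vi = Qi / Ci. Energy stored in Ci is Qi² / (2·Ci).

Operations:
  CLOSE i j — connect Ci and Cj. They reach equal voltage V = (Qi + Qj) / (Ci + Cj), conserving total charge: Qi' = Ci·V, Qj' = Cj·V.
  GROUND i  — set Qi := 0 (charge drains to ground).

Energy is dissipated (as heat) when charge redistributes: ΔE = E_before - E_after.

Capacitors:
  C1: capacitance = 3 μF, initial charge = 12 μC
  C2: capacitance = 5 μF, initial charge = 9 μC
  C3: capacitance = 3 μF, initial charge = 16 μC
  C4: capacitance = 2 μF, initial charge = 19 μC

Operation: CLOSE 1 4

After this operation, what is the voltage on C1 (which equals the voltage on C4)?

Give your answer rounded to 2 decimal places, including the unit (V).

Answer: 6.20 V

Derivation:
Initial: C1(3μF, Q=12μC, V=4.00V), C2(5μF, Q=9μC, V=1.80V), C3(3μF, Q=16μC, V=5.33V), C4(2μF, Q=19μC, V=9.50V)
Op 1: CLOSE 1-4: Q_total=31.00, C_total=5.00, V=6.20; Q1=18.60, Q4=12.40; dissipated=18.150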